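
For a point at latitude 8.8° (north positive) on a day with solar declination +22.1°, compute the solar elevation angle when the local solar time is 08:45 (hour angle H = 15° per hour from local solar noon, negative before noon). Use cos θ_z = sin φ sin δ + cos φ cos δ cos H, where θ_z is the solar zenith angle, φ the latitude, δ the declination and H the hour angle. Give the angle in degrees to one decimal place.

41.4°

Hour angle H = 15° × (8.75 − 12) = -48.75°.
cos θ_z = sin(8.8°) sin(22.1°) + cos(8.8°) cos(22.1°) cos(-48.75°) = 0.0576 + 0.6037 = 0.6613.
θ_z = arccos(0.6613) = 48.60°, so the elevation is 90° − 48.60° = 41.40°.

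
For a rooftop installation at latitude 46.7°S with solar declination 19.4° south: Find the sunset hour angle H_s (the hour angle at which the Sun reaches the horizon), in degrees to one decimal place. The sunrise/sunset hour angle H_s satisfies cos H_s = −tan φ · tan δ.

111.9°

cos H_s = −tan(-46.7°) · tan(-19.4°) = -0.3737, so H_s = arccos(-0.3737) = 111.94°.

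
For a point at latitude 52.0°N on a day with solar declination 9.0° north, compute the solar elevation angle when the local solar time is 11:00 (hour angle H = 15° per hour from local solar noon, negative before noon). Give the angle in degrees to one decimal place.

45.3°

Hour angle H = 15° × (11 − 12) = -15.00°.
With φ = 52.0°, δ = 9.0°, H = -15.00°: sin φ sin δ = 0.1233, cos φ cos δ cos H = 0.5874, so cos θ_z = 0.7107.
θ_z = arccos(0.7107) = 44.71°, so the elevation is 90° − 44.71° = 45.29°.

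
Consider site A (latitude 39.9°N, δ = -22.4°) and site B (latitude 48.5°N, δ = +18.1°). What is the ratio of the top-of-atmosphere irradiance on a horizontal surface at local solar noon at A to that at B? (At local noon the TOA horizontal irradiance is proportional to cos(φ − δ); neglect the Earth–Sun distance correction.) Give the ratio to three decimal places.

0.539

A: cos θ_z = cos(39.9° − (-22.4°)) = 0.4648.
B: cos θ_z = cos(48.5° − (18.1°)) = 0.8625.
Ratio A/B = 0.4648 / 0.8625 = 0.5389.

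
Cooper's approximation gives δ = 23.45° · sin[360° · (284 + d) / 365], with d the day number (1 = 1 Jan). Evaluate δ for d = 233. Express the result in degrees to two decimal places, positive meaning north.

+11.75°

360 × (284 + 233) / 365 = 509.918°; sin(509.918°) = 0.5012.
δ = 23.45 × 0.5012 = 11.753° ≈ +11.75°.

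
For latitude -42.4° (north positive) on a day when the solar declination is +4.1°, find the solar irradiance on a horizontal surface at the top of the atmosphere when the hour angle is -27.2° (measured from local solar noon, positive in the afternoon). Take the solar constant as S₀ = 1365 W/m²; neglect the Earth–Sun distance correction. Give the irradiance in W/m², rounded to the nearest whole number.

cos θ_z = sin(-42.4°) sin(4.1°) + cos(-42.4°) cos(4.1°) cos(-27.20°) = -0.0482 + 0.6551 = 0.6069.
Top-of-atmosphere irradiance = S₀ cos θ_z = 1365 × 0.6069 = 828.42 W/m².

828 W/m²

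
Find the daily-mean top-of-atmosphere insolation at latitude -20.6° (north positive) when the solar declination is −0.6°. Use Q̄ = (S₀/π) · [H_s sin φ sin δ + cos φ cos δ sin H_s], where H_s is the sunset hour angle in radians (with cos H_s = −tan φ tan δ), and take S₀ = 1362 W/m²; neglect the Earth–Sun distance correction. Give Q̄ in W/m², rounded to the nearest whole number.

The sunset hour angle satisfies cos H_s = −tan φ tan δ = -0.0039, giving H_s = 90.22°. In radians, H_s = 1.5746.
H_s sin φ sin δ = 1.5746 × -0.3518 × -0.0105 = 0.0058.
cos φ cos δ sin H_s = 0.9361 × 0.9999 × 1.0000 = 0.9360.
Q̄ = (1362/π) × (0.0058 + 0.9360) = 433.54 × 0.9418 = 408.31 W/m².

408 W/m²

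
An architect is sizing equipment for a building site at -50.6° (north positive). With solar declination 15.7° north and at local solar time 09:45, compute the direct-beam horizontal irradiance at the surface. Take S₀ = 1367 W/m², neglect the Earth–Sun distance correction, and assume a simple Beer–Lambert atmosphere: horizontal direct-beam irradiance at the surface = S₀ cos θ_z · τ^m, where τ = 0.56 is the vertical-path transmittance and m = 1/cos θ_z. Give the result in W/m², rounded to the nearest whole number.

59 W/m²

Hour angle H = 15° × (9.75 − 12) = -33.75°.
cos θ_z = sin φ sin δ + cos φ cos δ cos H = (-0.7727)(0.2706) + (0.6347)(0.9627)(0.8315) = 0.2990.
Air mass m = 1/cos θ_z = 1/0.2990 = 3.344; τ^m = 0.56^3.344 = 0.1439.
Surface direct beam = 1367 × 0.2990 × 0.1439 = 58.82 W/m².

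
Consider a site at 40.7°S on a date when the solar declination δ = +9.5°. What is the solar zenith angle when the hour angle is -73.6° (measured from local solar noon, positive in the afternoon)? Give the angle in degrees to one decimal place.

With φ = -40.7°, δ = 9.5°, H = -73.60°: sin φ sin δ = -0.1076, cos φ cos δ cos H = 0.2111, so cos θ_z = 0.1035.
θ_z = arccos(0.1035) = 84.06°.

84.1°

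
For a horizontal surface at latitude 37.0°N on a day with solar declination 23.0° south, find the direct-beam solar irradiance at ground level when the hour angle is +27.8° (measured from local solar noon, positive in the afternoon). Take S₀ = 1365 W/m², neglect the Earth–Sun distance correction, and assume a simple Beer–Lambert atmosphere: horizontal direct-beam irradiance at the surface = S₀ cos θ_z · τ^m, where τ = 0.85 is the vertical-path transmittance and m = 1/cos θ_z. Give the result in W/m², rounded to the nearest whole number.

With φ = 37.0°, δ = -23.0°, H = 27.80°: sin φ sin δ = -0.2351, cos φ cos δ cos H = 0.6503, so cos θ_z = 0.4152.
Air mass m = 1/cos θ_z = 1/0.4152 = 2.408; τ^m = 0.85^2.408 = 0.6761.
Surface direct beam = 1365 × 0.4152 × 0.6761 = 383.18 W/m².

383 W/m²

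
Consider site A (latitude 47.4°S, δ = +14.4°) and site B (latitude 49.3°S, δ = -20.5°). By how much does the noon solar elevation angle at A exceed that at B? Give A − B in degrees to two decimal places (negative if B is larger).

-33.00°

A: 90° − |-47.4 − (14.4)| = 28.20°.
B: 90° − |-49.3 − (-20.5)| = 61.20°.
A − B = 28.20 − 61.20 = -33.00°.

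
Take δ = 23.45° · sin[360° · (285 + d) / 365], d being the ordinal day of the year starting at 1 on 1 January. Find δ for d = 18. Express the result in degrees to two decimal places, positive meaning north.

360 × (285 + 18) / 365 = 298.849°; sin(298.849°) = -0.8759.
δ = 23.45 × -0.8759 = -20.540° ≈ -20.54°.

-20.54°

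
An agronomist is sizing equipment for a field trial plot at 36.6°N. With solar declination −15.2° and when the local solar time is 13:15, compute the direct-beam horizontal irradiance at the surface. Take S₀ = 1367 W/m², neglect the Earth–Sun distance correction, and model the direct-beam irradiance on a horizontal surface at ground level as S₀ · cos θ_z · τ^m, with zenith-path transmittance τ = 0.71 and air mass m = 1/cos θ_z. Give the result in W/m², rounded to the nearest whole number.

Hour angle H = 15° × (13.25 − 12) = 18.75°.
With φ = 36.6°, δ = -15.2°, H = 18.75°: sin φ sin δ = -0.1563, cos φ cos δ cos H = 0.7336, so cos θ_z = 0.5773.
Air mass m = 1/cos θ_z = 1/0.5773 = 1.732; τ^m = 0.71^1.732 = 0.5526.
Surface direct beam = 1367 × 0.5773 × 0.5526 = 436.09 W/m².

436 W/m²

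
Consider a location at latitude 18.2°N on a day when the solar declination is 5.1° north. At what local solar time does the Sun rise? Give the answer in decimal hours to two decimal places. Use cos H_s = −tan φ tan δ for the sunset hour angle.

5.89 h

The sunset hour angle satisfies cos H_s = −tan φ tan δ = -0.0293, giving H_s = 91.68°.
Sunrise is at 12 − H_s/15 = 12 − 6.112 = 5.888 h local solar time.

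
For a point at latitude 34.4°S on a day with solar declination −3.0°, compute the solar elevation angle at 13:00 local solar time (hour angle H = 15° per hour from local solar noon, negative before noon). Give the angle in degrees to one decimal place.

55.6°

Hour angle H = 15° × (13 − 12) = 15.00°.
cos θ_z = sin φ sin δ + cos φ cos δ cos H = (-0.5650)(-0.0523) + (0.8251)(0.9986)(0.9659) = 0.8254.
θ_z = arccos(0.8254) = 34.37°, so the elevation is 90° − 34.37° = 55.63°.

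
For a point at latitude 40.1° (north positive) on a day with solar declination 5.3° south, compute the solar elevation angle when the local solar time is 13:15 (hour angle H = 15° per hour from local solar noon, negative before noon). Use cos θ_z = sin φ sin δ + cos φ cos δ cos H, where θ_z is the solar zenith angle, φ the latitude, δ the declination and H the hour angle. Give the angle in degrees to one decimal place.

Hour angle H = 15° × (13.25 − 12) = 18.75°.
With φ = 40.1°, δ = -5.3°, H = 18.75°: sin φ sin δ = -0.0595, cos φ cos δ cos H = 0.7212, so cos θ_z = 0.6617.
θ_z = arccos(0.6617) = 48.57°, so the elevation is 90° − 48.57° = 41.43°.

41.4°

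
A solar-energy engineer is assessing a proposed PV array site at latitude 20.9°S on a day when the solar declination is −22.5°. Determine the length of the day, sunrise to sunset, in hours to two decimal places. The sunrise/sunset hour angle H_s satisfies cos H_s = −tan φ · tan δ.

13.21 hours

The sunset hour angle satisfies cos H_s = −tan φ tan δ = -0.1582, giving H_s = 99.10°.
Day length = 2 H_s / 15° h⁻¹ = 198.20° / 15 = 13.213 h.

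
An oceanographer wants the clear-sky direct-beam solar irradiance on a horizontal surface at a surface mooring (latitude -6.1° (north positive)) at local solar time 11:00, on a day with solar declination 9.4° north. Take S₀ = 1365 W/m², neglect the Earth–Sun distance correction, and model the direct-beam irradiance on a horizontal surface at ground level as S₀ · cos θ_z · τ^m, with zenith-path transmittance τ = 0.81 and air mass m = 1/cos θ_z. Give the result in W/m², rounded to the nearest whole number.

1012 W/m²

Hour angle H = 15° × (11 − 12) = -15.00°.
cos θ_z = sin φ sin δ + cos φ cos δ cos H = (-0.1063)(0.1633) + (0.9943)(0.9866)(0.9659) = 0.9302.
Air mass m = 1/cos θ_z = 1/0.9302 = 1.075; τ^m = 0.81^1.075 = 0.7973.
Surface direct beam = 1365 × 0.9302 × 0.7973 = 1012.35 W/m².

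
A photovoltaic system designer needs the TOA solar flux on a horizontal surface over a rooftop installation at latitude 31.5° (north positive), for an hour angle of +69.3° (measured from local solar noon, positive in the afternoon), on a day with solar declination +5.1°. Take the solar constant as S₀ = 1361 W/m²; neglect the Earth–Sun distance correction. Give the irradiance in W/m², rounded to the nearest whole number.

472 W/m²

cos θ_z = sin φ sin δ + cos φ cos δ cos H = (0.5225)(0.0889) + (0.8526)(0.9960)(0.3535) = 0.3466.
Top-of-atmosphere irradiance = S₀ cos θ_z = 1361 × 0.3466 = 471.72 W/m².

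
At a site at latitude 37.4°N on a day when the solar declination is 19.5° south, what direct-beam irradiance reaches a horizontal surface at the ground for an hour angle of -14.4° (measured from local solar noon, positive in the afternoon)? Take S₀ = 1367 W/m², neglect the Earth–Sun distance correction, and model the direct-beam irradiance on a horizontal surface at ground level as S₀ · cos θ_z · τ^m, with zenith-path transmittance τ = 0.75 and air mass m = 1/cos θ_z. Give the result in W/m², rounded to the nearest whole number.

412 W/m²

With φ = 37.4°, δ = -19.5°, H = -14.40°: sin φ sin δ = -0.2027, cos φ cos δ cos H = 0.7253, so cos θ_z = 0.5226.
Air mass m = 1/cos θ_z = 1/0.5226 = 1.914; τ^m = 0.75^1.914 = 0.5766.
Surface direct beam = 1367 × 0.5226 × 0.5766 = 411.92 W/m².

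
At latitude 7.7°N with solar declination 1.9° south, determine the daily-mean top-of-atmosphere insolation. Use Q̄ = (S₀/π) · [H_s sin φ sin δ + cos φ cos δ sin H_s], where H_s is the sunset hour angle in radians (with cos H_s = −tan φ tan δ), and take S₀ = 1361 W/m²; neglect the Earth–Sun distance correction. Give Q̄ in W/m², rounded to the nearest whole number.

cos H_s = −tan(7.7°) · tan(-1.9°) = 0.0045, so H_s = arccos(0.0045) = 89.74°. In radians, H_s = 1.5663.
H_s sin φ sin δ = 1.5663 × 0.1340 × -0.0332 = -0.0070.
cos φ cos δ sin H_s = 0.9910 × 0.9995 × 1.0000 = 0.9905.
Q̄ = (1361/π) × (-0.0070 + 0.9905) = 433.22 × 0.9835 = 426.07 W/m².

426 W/m²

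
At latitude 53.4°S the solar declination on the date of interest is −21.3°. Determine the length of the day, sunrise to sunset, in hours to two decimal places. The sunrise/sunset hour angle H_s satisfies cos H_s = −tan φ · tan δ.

16.22 hours

The sunset hour angle satisfies cos H_s = −tan φ tan δ = -0.5250, giving H_s = 121.67°.
Day length = 2 H_s / 15° h⁻¹ = 243.34° / 15 = 16.223 h.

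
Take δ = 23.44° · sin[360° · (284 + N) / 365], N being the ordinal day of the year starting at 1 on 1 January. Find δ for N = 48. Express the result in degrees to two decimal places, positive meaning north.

360 × (284 + 48) / 365 = 327.452°; sin(327.452°) = -0.5380.
δ = 23.44 × -0.5380 = -12.611° ≈ -12.61°.

-12.61°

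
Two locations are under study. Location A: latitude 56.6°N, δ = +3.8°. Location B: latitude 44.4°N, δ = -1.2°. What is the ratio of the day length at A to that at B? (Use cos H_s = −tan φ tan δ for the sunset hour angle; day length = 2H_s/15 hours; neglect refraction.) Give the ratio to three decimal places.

A: H_s = arccos(−tan 56.6° · tan 3.8°) = 95.78°, so 2H_s/15 = 12.7707 h.
B: H_s = arccos(−tan 44.4° · tan -1.2°) = 88.82°, so 2H_s/15 = 11.8427 h.
Ratio A/B = 12.7707 / 11.8427 = 1.0784.

1.078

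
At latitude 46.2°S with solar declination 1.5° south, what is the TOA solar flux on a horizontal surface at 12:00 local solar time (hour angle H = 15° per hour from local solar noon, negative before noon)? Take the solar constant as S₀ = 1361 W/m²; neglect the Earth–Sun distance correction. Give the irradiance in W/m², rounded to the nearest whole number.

967 W/m²

Hour angle H = 15° × (12 − 12) = 0.00°.
cos θ_z = sin(-46.2°) sin(-1.5°) + cos(-46.2°) cos(-1.5°) cos(0.00°) = 0.0189 + 0.6919 = 0.7108.
Top-of-atmosphere irradiance = S₀ cos θ_z = 1361 × 0.7108 = 967.40 W/m².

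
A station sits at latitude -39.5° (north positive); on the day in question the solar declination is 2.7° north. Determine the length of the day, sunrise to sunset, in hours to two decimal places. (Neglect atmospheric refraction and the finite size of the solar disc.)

11.70 hours

−tan φ tan δ = −(-0.8243)(0.0472) = 0.0389; H_s = arccos(0.0389) = 87.77°.
Day length = 2 H_s / 15° h⁻¹ = 175.54° / 15 = 11.703 h.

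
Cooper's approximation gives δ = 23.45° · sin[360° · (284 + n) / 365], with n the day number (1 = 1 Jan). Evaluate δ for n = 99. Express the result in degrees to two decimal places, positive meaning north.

+7.15°

360 × (284 + 99) / 365 = 377.753°; sin(377.753°) = 0.3049.
δ = 23.45 × 0.3049 = 7.150° ≈ +7.15°.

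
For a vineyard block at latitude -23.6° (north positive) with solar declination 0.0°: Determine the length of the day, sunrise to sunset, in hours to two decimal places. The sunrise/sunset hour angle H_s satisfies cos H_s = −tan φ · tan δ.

12.00 hours

cos H_s = −tan(-23.6°) · tan(0.0°) = 0.0000, so H_s = arccos(0.0000) = 90.00°.
Day length = 2 H_s / 15° h⁻¹ = 180.00° / 15 = 12.000 h.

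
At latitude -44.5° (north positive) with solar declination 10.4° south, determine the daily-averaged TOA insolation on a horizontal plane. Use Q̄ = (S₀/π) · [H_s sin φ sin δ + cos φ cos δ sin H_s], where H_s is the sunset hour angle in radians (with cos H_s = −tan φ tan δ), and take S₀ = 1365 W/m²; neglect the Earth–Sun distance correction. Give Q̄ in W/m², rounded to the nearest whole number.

396 W/m²

The sunset hour angle satisfies cos H_s = −tan φ tan δ = -0.1804, giving H_s = 100.39°. In radians, H_s = 1.7521.
H_s sin φ sin δ = 1.7521 × -0.7009 × -0.1805 = 0.2217.
cos φ cos δ sin H_s = 0.7133 × 0.9836 × 0.9836 = 0.6901.
Q̄ = (1365/π) × (0.2217 + 0.6901) = 434.49 × 0.9118 = 396.17 W/m².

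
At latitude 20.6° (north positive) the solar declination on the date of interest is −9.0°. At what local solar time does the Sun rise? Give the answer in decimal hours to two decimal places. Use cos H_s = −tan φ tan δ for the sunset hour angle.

The sunset hour angle satisfies cos H_s = −tan φ tan δ = 0.0595, giving H_s = 86.59°.
Sunrise is at 12 − H_s/15 = 12 − 5.773 = 6.227 h local solar time.

6.23 h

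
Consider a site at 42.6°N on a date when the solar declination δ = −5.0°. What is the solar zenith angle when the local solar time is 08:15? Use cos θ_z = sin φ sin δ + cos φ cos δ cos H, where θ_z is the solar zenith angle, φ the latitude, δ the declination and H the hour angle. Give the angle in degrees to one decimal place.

69.6°

Hour angle H = 15° × (8.25 − 12) = -56.25°.
With φ = 42.6°, δ = -5.0°, H = -56.25°: sin φ sin δ = -0.0590, cos φ cos δ cos H = 0.4074, so cos θ_z = 0.3484.
θ_z = arccos(0.3484) = 69.61°.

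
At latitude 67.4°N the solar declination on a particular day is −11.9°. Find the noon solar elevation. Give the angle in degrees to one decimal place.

At local solar noon the hour angle is zero, so the elevation is 90° − |φ − δ| = 90° − |67.4° − (-11.9°)| = 90° − 79.3° = 10.7°.

10.7°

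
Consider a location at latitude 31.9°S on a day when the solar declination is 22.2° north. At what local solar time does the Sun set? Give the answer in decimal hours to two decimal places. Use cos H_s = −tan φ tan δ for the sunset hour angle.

17.02 h

−tan φ tan δ = −(-0.6224)(0.4081) = 0.2540; H_s = arccos(0.2540) = 75.29°.
Sunset is at 12 + H_s/15 = 12 + 5.019 = 17.019 h local solar time.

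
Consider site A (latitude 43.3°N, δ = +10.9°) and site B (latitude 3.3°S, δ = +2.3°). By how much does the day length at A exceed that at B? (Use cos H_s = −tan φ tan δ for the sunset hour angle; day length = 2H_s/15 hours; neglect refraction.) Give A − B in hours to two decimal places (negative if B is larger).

+1.41 h

A: H_s = arccos(−tan 43.3° · tan 10.9°) = 100.46°, so 2H_s/15 = 13.3947 h.
B: H_s = arccos(−tan -3.3° · tan 2.3°) = 89.87°, so 2H_s/15 = 11.9827 h.
A − B = 13.3947 − 11.9827 = 1.4120 h.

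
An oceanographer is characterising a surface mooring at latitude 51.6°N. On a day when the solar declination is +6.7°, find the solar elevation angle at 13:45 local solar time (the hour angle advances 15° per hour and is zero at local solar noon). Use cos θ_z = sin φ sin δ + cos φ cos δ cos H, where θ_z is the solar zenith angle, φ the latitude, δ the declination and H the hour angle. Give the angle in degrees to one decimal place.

Hour angle H = 15° × (13.75 − 12) = 26.25°.
cos θ_z = sin φ sin δ + cos φ cos δ cos H = (0.7837)(0.1167) + (0.6211)(0.9932)(0.8969) = 0.6447.
θ_z = arccos(0.6447) = 49.86°, so the elevation is 90° − 49.86° = 40.14°.

40.1°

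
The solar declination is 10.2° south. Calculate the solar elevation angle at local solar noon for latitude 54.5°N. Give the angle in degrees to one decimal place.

At local solar noon the hour angle is zero, so the elevation is 90° − |φ − δ| = 90° − |54.5° − (-10.2°)| = 90° − 64.7° = 25.3°.

25.3°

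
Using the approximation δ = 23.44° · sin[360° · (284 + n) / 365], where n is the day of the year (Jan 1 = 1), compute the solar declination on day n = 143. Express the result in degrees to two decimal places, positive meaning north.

+20.53°

360 × (284 + 143) / 365 = 421.151°; sin(421.151°) = 0.8759.
δ = 23.44 × 0.8759 = 20.531° ≈ +20.53°.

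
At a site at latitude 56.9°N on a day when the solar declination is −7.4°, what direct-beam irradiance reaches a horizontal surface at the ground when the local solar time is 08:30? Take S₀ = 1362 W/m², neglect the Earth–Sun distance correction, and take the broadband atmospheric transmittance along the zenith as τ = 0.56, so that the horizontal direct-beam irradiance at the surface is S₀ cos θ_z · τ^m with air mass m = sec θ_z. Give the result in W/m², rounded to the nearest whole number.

Hour angle H = 15° × (8.5 − 12) = -52.50°.
cos θ_z = sin φ sin δ + cos φ cos δ cos H = (0.8377)(-0.1288) + (0.5461)(0.9917)(0.6088) = 0.2218.
Air mass m = 1/cos θ_z = 1/0.2218 = 4.509; τ^m = 0.56^4.509 = 0.0732.
Surface direct beam = 1362 × 0.2218 × 0.0732 = 22.11 W/m².

22 W/m²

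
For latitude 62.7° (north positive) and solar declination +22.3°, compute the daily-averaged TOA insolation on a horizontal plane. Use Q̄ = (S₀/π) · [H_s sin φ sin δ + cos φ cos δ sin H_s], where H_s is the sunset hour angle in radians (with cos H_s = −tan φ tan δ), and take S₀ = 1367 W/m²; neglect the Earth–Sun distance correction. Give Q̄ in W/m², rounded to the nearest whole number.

477 W/m²

cos H_s = −tan(62.7°) · tan(22.3°) = -0.7946, so H_s = arccos(-0.7946) = 142.62°. In radians, H_s = 2.4892.
H_s sin φ sin δ = 2.4892 × 0.8886 × 0.3795 = 0.8394.
cos φ cos δ sin H_s = 0.4586 × 0.9252 × 0.6071 = 0.2576.
Q̄ = (1367/π) × (0.8394 + 0.2576) = 435.13 × 1.0970 = 477.34 W/m².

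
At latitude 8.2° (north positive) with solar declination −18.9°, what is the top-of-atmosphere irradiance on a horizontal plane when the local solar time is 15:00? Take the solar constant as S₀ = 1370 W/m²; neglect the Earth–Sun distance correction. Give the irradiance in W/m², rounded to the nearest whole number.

Hour angle H = 15° × (15 − 12) = 45.00°.
cos θ_z = sin(8.2°) sin(-18.9°) + cos(8.2°) cos(-18.9°) cos(45.00°) = -0.0462 + 0.6621 = 0.6159.
Top-of-atmosphere irradiance = S₀ cos θ_z = 1370 × 0.6159 = 843.78 W/m².

844 W/m²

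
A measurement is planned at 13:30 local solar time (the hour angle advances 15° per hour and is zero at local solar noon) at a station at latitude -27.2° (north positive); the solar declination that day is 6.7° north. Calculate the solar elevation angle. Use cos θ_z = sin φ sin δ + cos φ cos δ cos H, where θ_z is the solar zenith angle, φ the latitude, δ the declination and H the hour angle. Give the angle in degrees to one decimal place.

49.7°

Hour angle H = 15° × (13.5 − 12) = 22.50°.
cos θ_z = sin(-27.2°) sin(6.7°) + cos(-27.2°) cos(6.7°) cos(22.50°) = -0.0533 + 0.8161 = 0.7628.
θ_z = arccos(0.7628) = 40.29°, so the elevation is 90° − 40.29° = 49.71°.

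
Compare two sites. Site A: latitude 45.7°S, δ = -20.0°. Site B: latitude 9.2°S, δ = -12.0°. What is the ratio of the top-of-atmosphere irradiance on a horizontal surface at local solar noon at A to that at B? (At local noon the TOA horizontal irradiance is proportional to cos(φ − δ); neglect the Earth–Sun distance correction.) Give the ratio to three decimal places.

0.902

A: cos θ_z = cos(-45.7° − (-20.0°)) = 0.9011.
B: cos θ_z = cos(-9.2° − (-12.0°)) = 0.9988.
Ratio A/B = 0.9011 / 0.9988 = 0.9022.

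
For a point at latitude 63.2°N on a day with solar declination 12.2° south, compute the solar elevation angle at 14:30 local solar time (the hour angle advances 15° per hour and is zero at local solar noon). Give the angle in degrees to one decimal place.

Hour angle H = 15° × (14.5 − 12) = 37.50°.
With φ = 63.2°, δ = -12.2°, H = 37.50°: sin φ sin δ = -0.1886, cos φ cos δ cos H = 0.3496, so cos θ_z = 0.1610.
θ_z = arccos(0.1610) = 80.74°, so the elevation is 90° − 80.74° = 9.26°.

9.3°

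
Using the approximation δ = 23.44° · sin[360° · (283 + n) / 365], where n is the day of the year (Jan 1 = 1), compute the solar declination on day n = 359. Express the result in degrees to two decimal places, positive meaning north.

360 × (283 + 359) / 365 = 633.205°; sin(633.205°) = -0.9984.
δ = 23.44 × -0.9984 = -23.402° ≈ -23.40°.

-23.40°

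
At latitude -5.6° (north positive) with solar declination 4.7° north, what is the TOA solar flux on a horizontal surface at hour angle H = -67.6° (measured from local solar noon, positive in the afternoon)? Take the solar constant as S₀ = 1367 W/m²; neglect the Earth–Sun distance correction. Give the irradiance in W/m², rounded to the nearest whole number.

cos θ_z = sin φ sin δ + cos φ cos δ cos H = (-0.0976)(0.0819) + (0.9952)(0.9966)(0.3811) = 0.3700.
Top-of-atmosphere irradiance = S₀ cos θ_z = 1367 × 0.3700 = 505.79 W/m².

506 W/m²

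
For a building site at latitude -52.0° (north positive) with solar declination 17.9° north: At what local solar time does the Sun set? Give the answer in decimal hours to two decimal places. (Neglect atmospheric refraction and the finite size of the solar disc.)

16.37 h

The sunset hour angle satisfies cos H_s = −tan φ tan δ = 0.4134, giving H_s = 65.58°.
Sunset is at 12 + H_s/15 = 12 + 4.372 = 16.372 h local solar time.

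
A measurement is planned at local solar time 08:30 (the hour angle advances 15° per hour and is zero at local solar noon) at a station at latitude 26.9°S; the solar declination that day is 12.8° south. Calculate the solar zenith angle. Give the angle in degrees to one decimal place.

51.0°

Hour angle H = 15° × (8.5 − 12) = -52.50°.
With φ = -26.9°, δ = -12.8°, H = -52.50°: sin φ sin δ = 0.1002, cos φ cos δ cos H = 0.5294, so cos θ_z = 0.6296.
θ_z = arccos(0.6296) = 50.98°.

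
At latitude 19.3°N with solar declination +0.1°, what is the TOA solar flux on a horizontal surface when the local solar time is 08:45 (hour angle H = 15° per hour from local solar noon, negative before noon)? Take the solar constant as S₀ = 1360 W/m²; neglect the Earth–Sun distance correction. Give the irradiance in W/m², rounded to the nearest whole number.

847 W/m²

Hour angle H = 15° × (8.75 − 12) = -48.75°.
With φ = 19.3°, δ = 0.1°, H = -48.75°: sin φ sin δ = 0.0006, cos φ cos δ cos H = 0.6223, so cos θ_z = 0.6229.
Top-of-atmosphere irradiance = S₀ cos θ_z = 1360 × 0.6229 = 847.14 W/m².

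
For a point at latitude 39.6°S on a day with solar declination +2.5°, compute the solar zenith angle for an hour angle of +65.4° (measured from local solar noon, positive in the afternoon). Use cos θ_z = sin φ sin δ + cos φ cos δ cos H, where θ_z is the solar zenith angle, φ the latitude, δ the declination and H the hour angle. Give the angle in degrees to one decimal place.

73.0°

cos θ_z = sin(-39.6°) sin(2.5°) + cos(-39.6°) cos(2.5°) cos(65.40°) = -0.0278 + 0.3204 = 0.2926.
θ_z = arccos(0.2926) = 72.99°.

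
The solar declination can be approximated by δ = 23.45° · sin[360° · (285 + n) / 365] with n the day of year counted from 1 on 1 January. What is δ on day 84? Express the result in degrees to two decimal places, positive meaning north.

+1.61°

360 × (285 + 84) / 365 = 363.945°; sin(363.945°) = 0.0688.
δ = 23.45 × 0.0688 = 1.613° ≈ +1.61°.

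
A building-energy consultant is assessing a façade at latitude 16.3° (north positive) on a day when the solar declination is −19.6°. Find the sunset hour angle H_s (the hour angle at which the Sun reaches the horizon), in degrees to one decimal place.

−tan φ tan δ = −(0.2924)(-0.3561) = 0.1041; H_s = arccos(0.1041) = 84.02°.

84.0°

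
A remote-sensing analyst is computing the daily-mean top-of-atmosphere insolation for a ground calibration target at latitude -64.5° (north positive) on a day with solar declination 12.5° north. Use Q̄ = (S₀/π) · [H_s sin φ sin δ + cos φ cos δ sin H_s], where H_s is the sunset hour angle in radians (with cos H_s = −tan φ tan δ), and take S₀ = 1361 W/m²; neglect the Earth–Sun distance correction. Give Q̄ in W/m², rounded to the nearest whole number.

69 W/m²

−tan φ tan δ = −(-2.0965)(0.2217) = 0.4648; H_s = arccos(0.4648) = 62.30°. In radians, H_s = 1.0873.
H_s sin φ sin δ = 1.0873 × -0.9026 × 0.2164 = -0.2124.
cos φ cos δ sin H_s = 0.4305 × 0.9763 × 0.8854 = 0.3721.
Q̄ = (1361/π) × (-0.2124 + 0.3721) = 433.22 × 0.1597 = 69.19 W/m².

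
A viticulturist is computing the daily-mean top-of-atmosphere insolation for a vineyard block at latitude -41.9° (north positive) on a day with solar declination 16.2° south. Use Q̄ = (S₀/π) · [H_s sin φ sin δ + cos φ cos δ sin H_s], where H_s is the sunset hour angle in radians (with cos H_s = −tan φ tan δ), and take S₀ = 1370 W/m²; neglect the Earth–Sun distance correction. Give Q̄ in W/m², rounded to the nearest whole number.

450 W/m²

−tan φ tan δ = −(-0.8972)(-0.2905) = -0.2606; H_s = arccos(-0.2606) = 105.11°. In radians, H_s = 1.8345.
H_s sin φ sin δ = 1.8345 × -0.6678 × -0.2790 = 0.3418.
cos φ cos δ sin H_s = 0.7443 × 0.9603 × 0.9654 = 0.6900.
Q̄ = (1370/π) × (0.3418 + 0.6900) = 436.08 × 1.0318 = 449.95 W/m².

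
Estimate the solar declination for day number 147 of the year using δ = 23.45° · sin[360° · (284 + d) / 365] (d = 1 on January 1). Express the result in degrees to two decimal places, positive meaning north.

360 × (284 + 147) / 365 = 425.096°; sin(425.096°) = 0.9070.
δ = 23.45 × 0.9070 = 21.269° ≈ +21.27°.

+21.27°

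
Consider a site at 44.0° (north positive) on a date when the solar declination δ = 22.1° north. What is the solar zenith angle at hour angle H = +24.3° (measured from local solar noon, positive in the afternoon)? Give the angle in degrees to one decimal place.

With φ = 44.0°, δ = 22.1°, H = 24.30°: sin φ sin δ = 0.2613, cos φ cos δ cos H = 0.6074, so cos θ_z = 0.8687.
θ_z = arccos(0.8687) = 29.69°.

29.7°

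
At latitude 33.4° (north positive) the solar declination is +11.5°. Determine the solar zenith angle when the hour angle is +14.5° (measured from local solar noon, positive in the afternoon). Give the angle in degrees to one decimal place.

cos θ_z = sin φ sin δ + cos φ cos δ cos H = (0.5505)(0.1994) + (0.8348)(0.9799)(0.9681) = 0.9017.
θ_z = arccos(0.9017) = 25.62°.

25.6°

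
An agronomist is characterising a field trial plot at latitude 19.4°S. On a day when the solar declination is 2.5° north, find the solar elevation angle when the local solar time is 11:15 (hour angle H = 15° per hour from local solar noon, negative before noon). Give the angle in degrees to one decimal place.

Hour angle H = 15° × (11.25 − 12) = -11.25°.
With φ = -19.4°, δ = 2.5°, H = -11.25°: sin φ sin δ = -0.0145, cos φ cos δ cos H = 0.9242, so cos θ_z = 0.9097.
θ_z = arccos(0.9097) = 24.54°, so the elevation is 90° − 24.54° = 65.46°.

65.5°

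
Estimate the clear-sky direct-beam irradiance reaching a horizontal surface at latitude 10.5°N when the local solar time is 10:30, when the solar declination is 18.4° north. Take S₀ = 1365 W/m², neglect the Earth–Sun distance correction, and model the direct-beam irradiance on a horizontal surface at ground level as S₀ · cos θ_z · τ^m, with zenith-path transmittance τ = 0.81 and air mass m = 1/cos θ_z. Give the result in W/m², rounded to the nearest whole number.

Hour angle H = 15° × (10.5 − 12) = -22.50°.
cos θ_z = sin(10.5°) sin(18.4°) + cos(10.5°) cos(18.4°) cos(-22.50°) = 0.0575 + 0.8620 = 0.9195.
Air mass m = 1/cos θ_z = 1/0.9195 = 1.088; τ^m = 0.81^1.088 = 0.7951.
Surface direct beam = 1365 × 0.9195 × 0.7951 = 997.94 W/m².

998 W/m²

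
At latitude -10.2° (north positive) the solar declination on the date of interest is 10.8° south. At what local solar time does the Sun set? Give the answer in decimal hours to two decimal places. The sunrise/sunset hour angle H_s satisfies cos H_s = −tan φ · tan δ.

18.13 h

−tan φ tan δ = −(-0.1799)(-0.1908) = -0.0343; H_s = arccos(-0.0343) = 91.97°.
Sunset is at 12 + H_s/15 = 12 + 6.131 = 18.131 h local solar time.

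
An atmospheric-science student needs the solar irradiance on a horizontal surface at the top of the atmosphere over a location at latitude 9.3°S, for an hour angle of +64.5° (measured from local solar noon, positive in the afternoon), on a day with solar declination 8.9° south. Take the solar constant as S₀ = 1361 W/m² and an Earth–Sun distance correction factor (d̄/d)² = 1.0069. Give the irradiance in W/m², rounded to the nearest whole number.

609 W/m²

cos θ_z = sin(-9.3°) sin(-8.9°) + cos(-9.3°) cos(-8.9°) cos(64.50°) = 0.0250 + 0.4197 = 0.4447.
Top-of-atmosphere irradiance = S₀ (d̄/d)² cos θ_z = 1361 × 1.0069 × 0.4447 = 609.41 W/m².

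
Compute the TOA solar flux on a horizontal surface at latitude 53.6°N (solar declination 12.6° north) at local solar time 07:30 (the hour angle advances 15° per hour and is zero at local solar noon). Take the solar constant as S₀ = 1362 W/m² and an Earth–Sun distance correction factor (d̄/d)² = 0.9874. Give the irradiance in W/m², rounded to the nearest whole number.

Hour angle H = 15° × (7.5 − 12) = -67.50°.
cos θ_z = sin φ sin δ + cos φ cos δ cos H = (0.8049)(0.2181) + (0.5934)(0.9759)(0.3827) = 0.3972.
Top-of-atmosphere irradiance = S₀ (d̄/d)² cos θ_z = 1362 × 0.9874 × 0.3972 = 534.17 W/m².

534 W/m²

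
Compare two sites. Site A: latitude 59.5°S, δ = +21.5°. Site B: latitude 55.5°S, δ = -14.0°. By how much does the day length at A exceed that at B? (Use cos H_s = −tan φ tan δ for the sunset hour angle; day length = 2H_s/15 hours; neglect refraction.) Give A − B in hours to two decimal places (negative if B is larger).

-8.43 h

A: H_s = arccos(−tan -59.5° · tan 21.5°) = 48.03°, so 2H_s/15 = 6.4040 h.
B: H_s = arccos(−tan -55.5° · tan -14.0°) = 111.27°, so 2H_s/15 = 14.8360 h.
A − B = 6.4040 − 14.8360 = -8.4320 h.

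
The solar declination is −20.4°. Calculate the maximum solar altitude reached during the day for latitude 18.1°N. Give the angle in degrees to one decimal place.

At local solar noon the hour angle is zero, so the elevation is 90° − |φ − δ| = 90° − |18.1° − (-20.4°)| = 90° − 38.5° = 51.5°.

51.5°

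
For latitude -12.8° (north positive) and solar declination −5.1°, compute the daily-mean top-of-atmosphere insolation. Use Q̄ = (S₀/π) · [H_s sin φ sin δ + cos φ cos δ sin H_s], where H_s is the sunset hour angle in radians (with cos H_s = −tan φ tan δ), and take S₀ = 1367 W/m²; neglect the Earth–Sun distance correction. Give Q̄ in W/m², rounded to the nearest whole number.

−tan φ tan δ = −(-0.2272)(-0.0892) = -0.0203; H_s = arccos(-0.0203) = 91.16°. In radians, H_s = 1.5910.
H_s sin φ sin δ = 1.5910 × -0.2215 × -0.0889 = 0.0313.
cos φ cos δ sin H_s = 0.9751 × 0.9960 × 0.9998 = 0.9710.
Q̄ = (1367/π) × (0.0313 + 0.9710) = 435.13 × 1.0023 = 436.13 W/m².

436 W/m²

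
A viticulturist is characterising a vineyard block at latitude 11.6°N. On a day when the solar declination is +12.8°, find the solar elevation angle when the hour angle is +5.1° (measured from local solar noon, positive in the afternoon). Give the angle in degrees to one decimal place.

cos θ_z = sin(11.6°) sin(12.8°) + cos(11.6°) cos(12.8°) cos(5.10°) = 0.0445 + 0.9515 = 0.9960.
θ_z = arccos(0.9960) = 5.13°, so the elevation is 90° − 5.13° = 84.87°.

84.9°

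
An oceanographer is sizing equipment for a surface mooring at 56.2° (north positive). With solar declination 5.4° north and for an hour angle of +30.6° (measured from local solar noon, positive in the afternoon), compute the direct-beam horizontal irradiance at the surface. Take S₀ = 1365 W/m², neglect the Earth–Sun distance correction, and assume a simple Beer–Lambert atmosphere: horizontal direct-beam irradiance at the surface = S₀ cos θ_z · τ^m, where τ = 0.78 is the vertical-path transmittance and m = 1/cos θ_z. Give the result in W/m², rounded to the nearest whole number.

With φ = 56.2°, δ = 5.4°, H = 30.60°: sin φ sin δ = 0.0782, cos φ cos δ cos H = 0.4767, so cos θ_z = 0.5549.
Air mass m = 1/cos θ_z = 1/0.5549 = 1.802; τ^m = 0.78^1.802 = 0.6391.
Surface direct beam = 1365 × 0.5549 × 0.6391 = 484.08 W/m².

484 W/m²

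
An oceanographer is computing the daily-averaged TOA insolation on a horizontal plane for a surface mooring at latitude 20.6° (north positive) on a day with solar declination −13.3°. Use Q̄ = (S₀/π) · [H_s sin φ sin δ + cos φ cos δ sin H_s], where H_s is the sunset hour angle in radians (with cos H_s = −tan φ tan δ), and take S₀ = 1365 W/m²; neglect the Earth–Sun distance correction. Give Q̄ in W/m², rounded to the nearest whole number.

342 W/m²

The sunset hour angle satisfies cos H_s = −tan φ tan δ = 0.0889, giving H_s = 84.90°. In radians, H_s = 1.4818.
H_s sin φ sin δ = 1.4818 × 0.3518 × -0.2300 = -0.1199.
cos φ cos δ sin H_s = 0.9361 × 0.9732 × 0.9960 = 0.9074.
Q̄ = (1365/π) × (-0.1199 + 0.9074) = 434.49 × 0.7875 = 342.16 W/m².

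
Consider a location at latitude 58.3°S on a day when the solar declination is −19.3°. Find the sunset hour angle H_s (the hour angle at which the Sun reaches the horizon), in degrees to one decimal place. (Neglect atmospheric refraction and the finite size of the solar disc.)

124.5°

cos H_s = −tan(-58.3°) · tan(-19.3°) = -0.5670, so H_s = arccos(-0.5670) = 124.54°.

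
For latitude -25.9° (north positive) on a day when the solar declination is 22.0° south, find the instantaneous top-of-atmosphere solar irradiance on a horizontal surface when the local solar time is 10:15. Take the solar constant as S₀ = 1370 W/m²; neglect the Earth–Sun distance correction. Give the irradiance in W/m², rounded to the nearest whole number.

1249 W/m²

Hour angle H = 15° × (10.25 − 12) = -26.25°.
With φ = -25.9°, δ = -22.0°, H = -26.25°: sin φ sin δ = 0.1636, cos φ cos δ cos H = 0.7480, so cos θ_z = 0.9116.
Top-of-atmosphere irradiance = S₀ cos θ_z = 1370 × 0.9116 = 1248.89 W/m².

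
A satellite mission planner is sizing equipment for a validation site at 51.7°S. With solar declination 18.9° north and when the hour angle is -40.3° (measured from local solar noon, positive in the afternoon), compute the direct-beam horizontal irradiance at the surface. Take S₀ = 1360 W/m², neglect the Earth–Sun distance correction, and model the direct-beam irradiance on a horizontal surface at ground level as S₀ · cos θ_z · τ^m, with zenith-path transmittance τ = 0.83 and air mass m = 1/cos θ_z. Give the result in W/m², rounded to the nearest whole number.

100 W/m²

With φ = -51.7°, δ = 18.9°, H = -40.30°: sin φ sin δ = -0.2542, cos φ cos δ cos H = 0.4472, so cos θ_z = 0.1930.
Air mass m = 1/cos θ_z = 1/0.1930 = 5.181; τ^m = 0.83^5.181 = 0.3808.
Surface direct beam = 1360 × 0.1930 × 0.3808 = 99.95 W/m².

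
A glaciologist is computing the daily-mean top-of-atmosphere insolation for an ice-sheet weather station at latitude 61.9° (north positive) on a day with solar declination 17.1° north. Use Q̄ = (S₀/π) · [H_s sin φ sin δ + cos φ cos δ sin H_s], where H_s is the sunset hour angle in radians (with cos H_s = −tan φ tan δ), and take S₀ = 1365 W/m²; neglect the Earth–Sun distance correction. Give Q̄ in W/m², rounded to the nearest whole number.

406 W/m²

cos H_s = −tan(61.9°) · tan(17.1°) = -0.5762, so H_s = arccos(-0.5762) = 125.18°. In radians, H_s = 2.1848.
H_s sin φ sin δ = 2.1848 × 0.8821 × 0.2940 = 0.5666.
cos φ cos δ sin H_s = 0.4710 × 0.9558 × 0.8173 = 0.3679.
Q̄ = (1365/π) × (0.5666 + 0.3679) = 434.49 × 0.9345 = 406.03 W/m².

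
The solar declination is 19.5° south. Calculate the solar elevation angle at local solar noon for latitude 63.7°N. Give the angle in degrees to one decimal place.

At local solar noon the hour angle is zero, so the elevation is 90° − |φ − δ| = 90° − |63.7° − (-19.5°)| = 90° − 83.2° = 6.8°.

6.8°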